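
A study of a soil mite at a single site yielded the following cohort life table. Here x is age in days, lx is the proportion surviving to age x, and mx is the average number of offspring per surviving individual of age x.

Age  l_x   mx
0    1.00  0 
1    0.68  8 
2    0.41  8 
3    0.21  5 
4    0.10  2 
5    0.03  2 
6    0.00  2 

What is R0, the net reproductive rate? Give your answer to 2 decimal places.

lx·mx by age: 0, 5.44, 3.28, 1.05, 0.2, 0.06, 0
R0 = Σ lx·mx = 10.03 → 10.03

10.03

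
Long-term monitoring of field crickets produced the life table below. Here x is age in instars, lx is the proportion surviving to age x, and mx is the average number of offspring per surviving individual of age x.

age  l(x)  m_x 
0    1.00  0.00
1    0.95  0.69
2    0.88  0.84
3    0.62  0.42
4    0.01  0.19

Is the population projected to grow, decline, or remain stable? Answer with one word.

R0 = Σ lx·mx = 0 + 0.6555 + 0.7392 + 0.2604 + 0.0019 = 1.657
R0 > 1, so the population is growing.

growing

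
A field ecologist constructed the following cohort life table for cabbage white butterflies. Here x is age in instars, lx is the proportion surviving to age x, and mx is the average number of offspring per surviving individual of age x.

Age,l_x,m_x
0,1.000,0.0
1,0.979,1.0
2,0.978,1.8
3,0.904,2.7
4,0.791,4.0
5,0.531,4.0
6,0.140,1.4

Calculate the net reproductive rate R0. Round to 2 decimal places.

10.66

lx·mx by age: 0, 0.979, 1.7604, 2.4408, 3.164, 2.124, 0.196
R0 = Σ lx·mx = 10.6642 → 10.66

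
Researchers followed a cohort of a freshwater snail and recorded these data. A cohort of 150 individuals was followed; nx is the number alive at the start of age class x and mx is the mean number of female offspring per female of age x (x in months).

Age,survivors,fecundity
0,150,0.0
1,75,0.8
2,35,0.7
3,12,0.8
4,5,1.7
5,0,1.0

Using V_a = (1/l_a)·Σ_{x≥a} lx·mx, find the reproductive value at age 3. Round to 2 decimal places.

lx = nx/n0 = nx/150: 1, 0.5, 0.23333…, 0.08, 0.03333…, 0
lx·mx for x ≥ 3: 0.064, 0.056667…, 0 → sum = 0.120667…
V_3 = 0.120667… / l_3 = 0.120667… / 0.08 = 1.508333… → 1.51

1.51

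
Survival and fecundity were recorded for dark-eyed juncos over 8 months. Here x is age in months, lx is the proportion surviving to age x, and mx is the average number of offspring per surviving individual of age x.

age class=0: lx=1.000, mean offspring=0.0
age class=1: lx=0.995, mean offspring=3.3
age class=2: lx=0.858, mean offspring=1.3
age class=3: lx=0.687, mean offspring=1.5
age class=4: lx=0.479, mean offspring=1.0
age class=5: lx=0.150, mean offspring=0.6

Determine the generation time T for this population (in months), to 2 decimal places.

lx·mx: 0, 3.2835, 1.1154, 1.0305, 0.479, 0.09 → R0 = 5.9984
x·lx·mx: 0, 3.2835, 2.2308, 3.0915, 1.916, 0.45 → Σ = 10.9718
T = 10.9718 / 5.9984 = 1.829121… → 1.83

1.83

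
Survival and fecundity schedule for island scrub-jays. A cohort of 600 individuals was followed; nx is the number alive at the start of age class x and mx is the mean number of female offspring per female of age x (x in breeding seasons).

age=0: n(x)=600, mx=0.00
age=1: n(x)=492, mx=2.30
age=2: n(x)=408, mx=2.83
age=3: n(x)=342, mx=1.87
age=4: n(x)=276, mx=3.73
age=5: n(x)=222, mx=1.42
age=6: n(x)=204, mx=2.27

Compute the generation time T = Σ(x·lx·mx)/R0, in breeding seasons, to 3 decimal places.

2.922

lx = nx/n0 = nx/600: 1, 0.82, 0.68, 0.57, 0.46, 0.37, 0.34
lx·mx: 0, 1.886, 1.9244, 1.0659, 1.7158, 0.5254, 0.7718 → R0 = 7.8893
x·lx·mx: 0, 1.886, 3.8488, 3.1977, 6.8632, 2.627, 4.6308 → Σ = 23.0535
T = 23.0535 / 7.8893 = 2.922122… → 2.922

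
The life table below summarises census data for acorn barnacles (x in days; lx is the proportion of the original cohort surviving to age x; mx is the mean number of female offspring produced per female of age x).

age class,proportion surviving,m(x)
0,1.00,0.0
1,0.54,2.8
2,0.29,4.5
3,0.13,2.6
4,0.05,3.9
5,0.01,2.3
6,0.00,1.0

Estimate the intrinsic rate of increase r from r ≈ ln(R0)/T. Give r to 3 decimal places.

0.680

R0 = Σ lx·mx = 0 + 1.512 + 1.305 + 0.338 + 0.195 + 0.023 + 0 = 3.373
Σ x·lx·mx = 6.031; T = 6.031/3.373 = 1.78802…
r ≈ ln(R0)/T = ln(3.373)/1.78802… = 0.67997… → 0.680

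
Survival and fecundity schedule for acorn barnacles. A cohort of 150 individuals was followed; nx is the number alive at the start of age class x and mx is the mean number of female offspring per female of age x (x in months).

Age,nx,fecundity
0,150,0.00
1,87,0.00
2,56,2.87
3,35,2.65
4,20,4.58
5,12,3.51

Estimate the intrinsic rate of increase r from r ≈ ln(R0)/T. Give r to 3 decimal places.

lx = nx/n0 = nx/150: 1, 0.58, 0.37333…, 0.23333…, 0.13333…, 0.08
R0 = Σ lx·mx = 0 + 0 + 1.07147… + 0.61833… + 0.61067… + 0.2808 = 2.581267…
Σ x·lx·mx = 7.8446…; T = 7.8446…/2.581267… = 3.03905…
r ≈ ln(R0)/T = ln(2.581267…)/3.03905… = 0.31203… → 0.312

0.312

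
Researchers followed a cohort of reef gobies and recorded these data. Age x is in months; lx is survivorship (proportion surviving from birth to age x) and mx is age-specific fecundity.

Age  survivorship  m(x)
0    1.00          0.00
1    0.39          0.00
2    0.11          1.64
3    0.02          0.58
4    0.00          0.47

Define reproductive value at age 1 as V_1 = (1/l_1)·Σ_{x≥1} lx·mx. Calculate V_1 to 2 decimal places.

lx·mx for x ≥ 1: 0, 0.1804, 0.0116, 0 → sum = 0.192
V_1 = 0.192 / l_1 = 0.192 / 0.39 = 0.492308… → 0.49

0.49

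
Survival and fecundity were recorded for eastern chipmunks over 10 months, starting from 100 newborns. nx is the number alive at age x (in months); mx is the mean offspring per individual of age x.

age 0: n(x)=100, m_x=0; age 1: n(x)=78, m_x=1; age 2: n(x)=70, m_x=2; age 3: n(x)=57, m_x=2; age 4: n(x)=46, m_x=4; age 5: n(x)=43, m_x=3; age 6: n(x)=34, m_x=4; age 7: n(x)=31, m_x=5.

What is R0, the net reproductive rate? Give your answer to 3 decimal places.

lx = nx/n0 = nx/100: 1, 0.78, 0.7, 0.57, 0.46, 0.43, 0.34, 0.31
lx·mx by age: 0, 0.78, 1.4, 1.14, 1.84, 1.29, 1.36, 1.55
R0 = Σ lx·mx = 9.36 → 9.360

9.360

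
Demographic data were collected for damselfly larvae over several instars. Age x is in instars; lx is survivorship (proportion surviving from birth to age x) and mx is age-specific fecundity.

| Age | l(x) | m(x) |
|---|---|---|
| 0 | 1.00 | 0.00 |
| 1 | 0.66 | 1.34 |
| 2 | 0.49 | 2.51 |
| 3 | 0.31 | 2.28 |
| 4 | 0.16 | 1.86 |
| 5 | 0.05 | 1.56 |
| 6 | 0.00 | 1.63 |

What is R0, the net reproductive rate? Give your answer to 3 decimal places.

lx·mx by age: 0, 0.8844, 1.2299, 0.7068, 0.2976, 0.078, 0
R0 = Σ lx·mx = 3.1967 → 3.197

3.197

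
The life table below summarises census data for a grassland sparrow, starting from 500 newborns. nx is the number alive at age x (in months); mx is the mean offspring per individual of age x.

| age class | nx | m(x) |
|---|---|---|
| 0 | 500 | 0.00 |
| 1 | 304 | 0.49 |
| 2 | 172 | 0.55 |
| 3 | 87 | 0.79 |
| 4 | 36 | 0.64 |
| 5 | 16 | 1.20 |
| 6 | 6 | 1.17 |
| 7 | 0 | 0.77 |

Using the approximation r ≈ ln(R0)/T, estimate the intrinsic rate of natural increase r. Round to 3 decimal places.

-0.151

lx = nx/n0 = nx/500: 1, 0.608, 0.344, 0.174, 0.072, 0.032, 0.012, 0
R0 = Σ lx·mx = 0 + 0.29792 + 0.1892 + 0.13746 + 0.04608 + 0.0384 + 0.01404 + 0 = 0.7231
Σ x·lx·mx = 1.54926; T = 1.54926/0.7231 = 2.14253…
r ≈ ln(R0)/T = ln(0.7231)/2.14253… = -0.15132… → -0.151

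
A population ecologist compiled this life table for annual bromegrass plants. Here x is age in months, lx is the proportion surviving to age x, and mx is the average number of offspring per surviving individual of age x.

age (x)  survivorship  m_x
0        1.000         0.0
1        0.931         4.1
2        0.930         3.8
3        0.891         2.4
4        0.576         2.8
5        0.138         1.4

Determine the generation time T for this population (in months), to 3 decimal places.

lx·mx: 0, 3.8171, 3.534, 2.1384, 1.6128, 0.1932 → R0 = 11.2955
x·lx·mx: 0, 3.8171, 7.068, 6.4152, 6.4512, 0.966 → Σ = 24.7175
T = 24.7175 / 11.2955 = 2.188261… → 2.188

2.188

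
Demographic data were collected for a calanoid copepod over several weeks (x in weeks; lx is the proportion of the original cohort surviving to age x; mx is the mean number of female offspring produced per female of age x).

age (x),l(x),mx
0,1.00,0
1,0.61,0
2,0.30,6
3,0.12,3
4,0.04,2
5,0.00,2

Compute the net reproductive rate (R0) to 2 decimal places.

2.24

lx·mx by age: 0, 0, 1.8, 0.36, 0.08, 0
R0 = Σ lx·mx = 2.24 → 2.24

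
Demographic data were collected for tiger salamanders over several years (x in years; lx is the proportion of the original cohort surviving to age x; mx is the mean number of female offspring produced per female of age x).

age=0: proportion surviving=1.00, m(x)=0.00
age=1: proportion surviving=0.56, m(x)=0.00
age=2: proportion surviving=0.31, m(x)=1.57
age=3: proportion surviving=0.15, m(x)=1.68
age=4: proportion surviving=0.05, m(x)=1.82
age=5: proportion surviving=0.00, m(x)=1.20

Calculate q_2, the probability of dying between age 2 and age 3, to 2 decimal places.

0.52

q_2 = (l_2 − l_3) / l_2 = (0.31 − 0.15) / 0.31
     = 0.16 / 0.31 = 0.516129… → 0.52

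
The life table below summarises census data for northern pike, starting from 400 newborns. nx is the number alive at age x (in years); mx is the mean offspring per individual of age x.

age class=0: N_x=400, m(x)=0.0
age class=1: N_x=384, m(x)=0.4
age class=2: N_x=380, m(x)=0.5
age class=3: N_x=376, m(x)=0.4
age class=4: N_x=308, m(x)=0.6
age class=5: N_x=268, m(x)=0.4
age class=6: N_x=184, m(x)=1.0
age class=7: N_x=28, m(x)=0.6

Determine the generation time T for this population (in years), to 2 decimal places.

3.53

lx = nx/n0 = nx/400: 1, 0.96, 0.95, 0.94, 0.77, 0.67, 0.46, 0.07
lx·mx: 0, 0.384, 0.475, 0.376, 0.462, 0.268, 0.46, 0.042 → R0 = 2.467
x·lx·mx: 0, 0.384, 0.95, 1.128, 1.848, 1.34, 2.76, 0.294 → Σ = 8.704
T = 8.704 / 2.467 = 3.528172… → 3.53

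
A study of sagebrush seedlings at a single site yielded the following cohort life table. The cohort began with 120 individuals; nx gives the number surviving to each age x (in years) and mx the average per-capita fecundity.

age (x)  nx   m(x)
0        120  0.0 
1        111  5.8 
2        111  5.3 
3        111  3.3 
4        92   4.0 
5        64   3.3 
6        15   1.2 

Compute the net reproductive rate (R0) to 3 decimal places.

18.297

lx = nx/n0 = nx/120: 1, 0.925, 0.925, 0.925, 0.76667…, 0.53333…, 0.125
lx·mx by age: 0, 5.365, 4.9025, 3.0525, 3.066667…, 1.76…, 0.15
R0 = Σ lx·mx = 18.296667… → 18.297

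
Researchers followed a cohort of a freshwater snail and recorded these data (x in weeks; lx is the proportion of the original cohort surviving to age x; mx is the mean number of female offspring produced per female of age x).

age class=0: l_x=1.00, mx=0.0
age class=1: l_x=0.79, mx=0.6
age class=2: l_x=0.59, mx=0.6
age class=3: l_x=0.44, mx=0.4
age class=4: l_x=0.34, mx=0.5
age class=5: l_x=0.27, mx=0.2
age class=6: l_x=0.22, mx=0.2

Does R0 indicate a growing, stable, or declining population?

growing

R0 = Σ lx·mx = 0 + 0.474 + 0.354 + 0.176 + 0.17 + 0.054 + 0.044 = 1.272
R0 > 1, so the population is growing.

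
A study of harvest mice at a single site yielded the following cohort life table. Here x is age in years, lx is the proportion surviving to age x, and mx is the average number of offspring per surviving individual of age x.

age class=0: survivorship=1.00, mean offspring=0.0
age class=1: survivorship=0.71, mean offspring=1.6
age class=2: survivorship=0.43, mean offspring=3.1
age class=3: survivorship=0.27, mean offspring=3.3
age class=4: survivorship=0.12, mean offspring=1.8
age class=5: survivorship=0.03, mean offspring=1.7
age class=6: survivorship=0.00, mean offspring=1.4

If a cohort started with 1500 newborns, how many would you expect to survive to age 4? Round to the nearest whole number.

Expected survivors = N0 · l_4 = 1500 × 0.12 = 180 → 180

180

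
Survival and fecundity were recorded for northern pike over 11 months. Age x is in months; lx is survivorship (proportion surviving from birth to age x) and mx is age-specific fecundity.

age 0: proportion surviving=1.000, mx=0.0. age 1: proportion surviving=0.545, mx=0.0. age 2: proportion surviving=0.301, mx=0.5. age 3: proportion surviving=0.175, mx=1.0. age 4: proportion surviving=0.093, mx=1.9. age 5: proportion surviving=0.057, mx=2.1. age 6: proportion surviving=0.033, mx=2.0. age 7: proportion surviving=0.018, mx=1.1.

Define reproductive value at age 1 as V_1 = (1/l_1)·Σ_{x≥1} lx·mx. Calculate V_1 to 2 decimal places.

lx·mx for x ≥ 1: 0, 0.1505, 0.175, 0.1767, 0.1197, 0.066, 0.0198 → sum = 0.7077
V_1 = 0.7077 / l_1 = 0.7077 / 0.545 = 1.298532… → 1.30

1.30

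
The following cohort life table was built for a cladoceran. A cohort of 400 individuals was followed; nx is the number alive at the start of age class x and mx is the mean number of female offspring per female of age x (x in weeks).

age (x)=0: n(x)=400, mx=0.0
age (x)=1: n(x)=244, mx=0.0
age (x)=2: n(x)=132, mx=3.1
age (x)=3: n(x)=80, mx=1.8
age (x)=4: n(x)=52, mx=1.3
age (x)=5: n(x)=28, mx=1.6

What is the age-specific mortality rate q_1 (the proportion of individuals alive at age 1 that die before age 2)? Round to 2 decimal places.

lx = nx/n0 = nx/400: 1, 0.61, 0.33, 0.2, 0.13, 0.07
q_1 = (l_1 − l_2) / l_1 = (0.61 − 0.33) / 0.61
     = 0.28 / 0.61 = 0.459016… → 0.46

0.46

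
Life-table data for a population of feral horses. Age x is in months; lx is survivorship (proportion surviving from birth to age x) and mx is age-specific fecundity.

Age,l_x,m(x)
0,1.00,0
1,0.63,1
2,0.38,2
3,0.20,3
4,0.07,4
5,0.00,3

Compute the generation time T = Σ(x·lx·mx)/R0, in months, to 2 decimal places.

lx·mx: 0, 0.63, 0.76, 0.6, 0.28, 0 → R0 = 2.27
x·lx·mx: 0, 0.63, 1.52, 1.8, 1.12, 0 → Σ = 5.07
T = 5.07 / 2.27 = 2.23348… → 2.23

2.23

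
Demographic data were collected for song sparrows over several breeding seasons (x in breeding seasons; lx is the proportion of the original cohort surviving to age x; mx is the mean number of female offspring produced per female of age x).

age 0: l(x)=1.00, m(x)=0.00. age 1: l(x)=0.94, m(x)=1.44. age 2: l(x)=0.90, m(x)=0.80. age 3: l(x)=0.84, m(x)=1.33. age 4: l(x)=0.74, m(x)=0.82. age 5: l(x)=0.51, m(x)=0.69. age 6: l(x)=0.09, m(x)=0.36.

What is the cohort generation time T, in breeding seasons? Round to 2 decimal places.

2.52

lx·mx: 0, 1.3536, 0.72, 1.1172, 0.6068, 0.3519, 0.0324 → R0 = 4.1819
x·lx·mx: 0, 1.3536, 1.44, 3.3516, 2.4272, 1.7595, 0.1944 → Σ = 10.5263
T = 10.5263 / 4.1819 = 2.517109… → 2.52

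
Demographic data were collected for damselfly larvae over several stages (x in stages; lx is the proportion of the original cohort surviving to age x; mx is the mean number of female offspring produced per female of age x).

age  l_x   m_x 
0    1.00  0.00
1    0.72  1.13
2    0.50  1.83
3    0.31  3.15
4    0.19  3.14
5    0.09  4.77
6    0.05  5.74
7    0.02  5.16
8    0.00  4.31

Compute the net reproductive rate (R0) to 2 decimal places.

4.12

lx·mx by age: 0, 0.8136, 0.915, 0.9765, 0.5966, 0.4293, 0.287, 0.1032, 0
R0 = Σ lx·mx = 4.1212 → 4.12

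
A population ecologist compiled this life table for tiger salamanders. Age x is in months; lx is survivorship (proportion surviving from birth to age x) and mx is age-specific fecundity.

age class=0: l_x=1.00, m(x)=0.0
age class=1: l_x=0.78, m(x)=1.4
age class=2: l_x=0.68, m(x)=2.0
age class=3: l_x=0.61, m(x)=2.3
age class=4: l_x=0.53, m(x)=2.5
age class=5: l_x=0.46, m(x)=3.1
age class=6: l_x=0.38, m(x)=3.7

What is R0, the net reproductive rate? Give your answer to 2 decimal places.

lx·mx by age: 0, 1.092, 1.36, 1.403, 1.325, 1.426, 1.406
R0 = Σ lx·mx = 8.012 → 8.01

8.01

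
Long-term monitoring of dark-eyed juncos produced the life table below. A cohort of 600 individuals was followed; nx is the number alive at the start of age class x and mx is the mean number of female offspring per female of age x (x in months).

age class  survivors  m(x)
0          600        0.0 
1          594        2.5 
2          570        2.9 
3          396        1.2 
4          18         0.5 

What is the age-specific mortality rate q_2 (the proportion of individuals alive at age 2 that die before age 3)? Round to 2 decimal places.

0.31

lx = nx/n0 = nx/600: 1, 0.99, 0.95, 0.66, 0.03
q_2 = (l_2 − l_3) / l_2 = (0.95 − 0.66) / 0.95
     = 0.29 / 0.95 = 0.305263… → 0.31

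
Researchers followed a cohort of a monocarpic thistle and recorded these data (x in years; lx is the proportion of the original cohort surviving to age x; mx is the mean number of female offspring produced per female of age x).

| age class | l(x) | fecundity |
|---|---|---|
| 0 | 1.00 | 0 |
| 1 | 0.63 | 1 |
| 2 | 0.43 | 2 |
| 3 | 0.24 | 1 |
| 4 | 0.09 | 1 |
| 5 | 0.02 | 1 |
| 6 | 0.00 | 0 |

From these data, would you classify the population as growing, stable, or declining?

R0 = Σ lx·mx = 0 + 0.63 + 0.86 + 0.24 + 0.09 + 0.02 + 0 = 1.84
R0 > 1, so the population is growing.

growing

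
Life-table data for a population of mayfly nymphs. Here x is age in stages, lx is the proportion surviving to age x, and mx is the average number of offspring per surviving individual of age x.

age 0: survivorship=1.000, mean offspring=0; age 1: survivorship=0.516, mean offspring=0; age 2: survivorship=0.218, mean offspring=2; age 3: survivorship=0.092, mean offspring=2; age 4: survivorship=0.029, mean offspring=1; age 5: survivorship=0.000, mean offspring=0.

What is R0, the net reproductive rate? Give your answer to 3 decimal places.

0.649

lx·mx by age: 0, 0, 0.436, 0.184, 0.029, 0
R0 = Σ lx·mx = 0.649 → 0.649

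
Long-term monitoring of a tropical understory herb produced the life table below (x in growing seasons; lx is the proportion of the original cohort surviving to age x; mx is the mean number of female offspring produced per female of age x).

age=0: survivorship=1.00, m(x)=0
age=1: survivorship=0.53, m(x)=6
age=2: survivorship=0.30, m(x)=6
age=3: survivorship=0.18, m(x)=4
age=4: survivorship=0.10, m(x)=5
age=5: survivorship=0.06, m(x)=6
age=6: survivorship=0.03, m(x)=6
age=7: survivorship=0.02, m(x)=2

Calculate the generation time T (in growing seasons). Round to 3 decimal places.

lx·mx: 0, 3.18, 1.8, 0.72, 0.5, 0.36, 0.18, 0.04 → R0 = 6.78
x·lx·mx: 0, 3.18, 3.6, 2.16, 2, 1.8, 1.08, 0.28 → Σ = 14.1
T = 14.1 / 6.78 = 2.079646… → 2.080

2.080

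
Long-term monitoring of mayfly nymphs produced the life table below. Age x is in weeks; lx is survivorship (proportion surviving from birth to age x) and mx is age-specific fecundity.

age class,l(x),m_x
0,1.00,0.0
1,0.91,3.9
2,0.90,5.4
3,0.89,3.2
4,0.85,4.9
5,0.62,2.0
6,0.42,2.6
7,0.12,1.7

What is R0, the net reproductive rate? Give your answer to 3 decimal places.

lx·mx by age: 0, 3.549, 4.86, 2.848, 4.165, 1.24, 1.092, 0.204
R0 = Σ lx·mx = 17.958 → 17.958

17.958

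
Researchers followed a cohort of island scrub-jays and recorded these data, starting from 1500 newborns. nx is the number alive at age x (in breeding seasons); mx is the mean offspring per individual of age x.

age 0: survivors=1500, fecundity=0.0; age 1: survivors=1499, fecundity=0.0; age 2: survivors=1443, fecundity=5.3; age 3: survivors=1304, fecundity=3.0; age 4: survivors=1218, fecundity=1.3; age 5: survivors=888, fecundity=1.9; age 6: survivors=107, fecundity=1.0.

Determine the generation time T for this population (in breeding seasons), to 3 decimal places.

lx = nx/n0 = nx/1500: 1, 0.99933…, 0.962, 0.86933…, 0.812, 0.592, 0.07133…
lx·mx: 0, 0, 5.0986, 2.608…, 1.0556, 1.1248, 0.071333… → R0 = 9.958333…
x·lx·mx: 0, 0, 10.1972, 7.824…, 4.2224, 5.624, 0.428… → Σ = 28.2956…
T = 28.2956… / 9.958333… = 2.841399… → 2.841

2.841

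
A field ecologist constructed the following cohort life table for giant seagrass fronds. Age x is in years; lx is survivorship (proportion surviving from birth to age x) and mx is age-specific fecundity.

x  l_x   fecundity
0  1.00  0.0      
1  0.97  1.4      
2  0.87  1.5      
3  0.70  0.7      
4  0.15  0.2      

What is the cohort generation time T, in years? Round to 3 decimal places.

1.746

lx·mx: 0, 1.358, 1.305, 0.49, 0.03 → R0 = 3.183
x·lx·mx: 0, 1.358, 2.61, 1.47, 0.12 → Σ = 5.558
T = 5.558 / 3.183 = 1.746151… → 1.746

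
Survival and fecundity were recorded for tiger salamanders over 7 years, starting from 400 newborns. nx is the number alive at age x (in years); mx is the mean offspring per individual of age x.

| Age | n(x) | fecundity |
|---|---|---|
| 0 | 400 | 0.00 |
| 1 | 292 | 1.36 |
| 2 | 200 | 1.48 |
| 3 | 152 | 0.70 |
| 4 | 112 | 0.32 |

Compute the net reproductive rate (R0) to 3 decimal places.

2.088

lx = nx/n0 = nx/400: 1, 0.73, 0.5, 0.38, 0.28
lx·mx by age: 0, 0.9928, 0.74, 0.266, 0.0896
R0 = Σ lx·mx = 2.0884 → 2.088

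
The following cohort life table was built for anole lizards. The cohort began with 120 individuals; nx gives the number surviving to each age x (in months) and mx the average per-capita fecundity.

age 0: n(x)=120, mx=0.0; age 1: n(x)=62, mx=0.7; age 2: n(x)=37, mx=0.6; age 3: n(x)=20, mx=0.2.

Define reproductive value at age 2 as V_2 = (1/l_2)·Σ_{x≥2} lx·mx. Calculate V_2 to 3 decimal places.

0.708

lx = nx/n0 = nx/120: 1, 0.51667…, 0.30833…, 0.16667…
lx·mx for x ≥ 2: 0.185…, 0.033333… → sum = 0.218333…
V_2 = 0.218333… / l_2 = 0.218333… / 0.308333… = 0.708108… → 0.708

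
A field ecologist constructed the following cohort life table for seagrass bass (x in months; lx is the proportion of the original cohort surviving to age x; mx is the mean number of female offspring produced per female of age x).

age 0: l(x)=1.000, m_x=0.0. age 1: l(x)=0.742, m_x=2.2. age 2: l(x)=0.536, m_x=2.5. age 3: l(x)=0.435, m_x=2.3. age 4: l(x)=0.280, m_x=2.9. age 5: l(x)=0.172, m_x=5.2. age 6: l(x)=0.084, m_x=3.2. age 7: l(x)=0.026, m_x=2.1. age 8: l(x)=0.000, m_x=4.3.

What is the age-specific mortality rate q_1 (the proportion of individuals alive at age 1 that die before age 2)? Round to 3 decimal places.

0.278

q_1 = (l_1 − l_2) / l_1 = (0.742 − 0.536) / 0.742
     = 0.206 / 0.742 = 0.277628… → 0.278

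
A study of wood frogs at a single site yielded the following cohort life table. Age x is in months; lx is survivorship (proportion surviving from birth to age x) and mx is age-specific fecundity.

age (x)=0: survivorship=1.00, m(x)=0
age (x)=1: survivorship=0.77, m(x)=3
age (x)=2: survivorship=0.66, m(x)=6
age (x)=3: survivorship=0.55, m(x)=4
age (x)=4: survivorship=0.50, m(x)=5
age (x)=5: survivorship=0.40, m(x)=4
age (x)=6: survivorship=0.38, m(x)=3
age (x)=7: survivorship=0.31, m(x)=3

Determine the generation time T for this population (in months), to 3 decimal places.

lx·mx: 0, 2.31, 3.96, 2.2, 2.5, 1.6, 1.14, 0.93 → R0 = 14.64
x·lx·mx: 0, 2.31, 7.92, 6.6, 10, 8, 6.84, 6.51 → Σ = 48.18
T = 48.18 / 14.64 = 3.290984… → 3.291

3.291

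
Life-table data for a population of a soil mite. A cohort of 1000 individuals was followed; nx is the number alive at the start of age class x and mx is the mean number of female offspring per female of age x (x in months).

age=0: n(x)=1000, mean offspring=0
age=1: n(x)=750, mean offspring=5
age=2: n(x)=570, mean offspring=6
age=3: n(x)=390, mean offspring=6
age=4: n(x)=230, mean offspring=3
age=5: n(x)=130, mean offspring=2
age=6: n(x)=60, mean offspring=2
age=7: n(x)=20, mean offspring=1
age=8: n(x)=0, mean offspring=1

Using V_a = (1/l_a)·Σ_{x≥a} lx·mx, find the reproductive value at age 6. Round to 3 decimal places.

lx = nx/n0 = nx/1000: 1, 0.75, 0.57, 0.39, 0.23, 0.13, 0.06, 0.02, 0
lx·mx for x ≥ 6: 0.12, 0.02, 0 → sum = 0.14
V_6 = 0.14 / l_6 = 0.14 / 0.06 = 2.333333… → 2.333

2.333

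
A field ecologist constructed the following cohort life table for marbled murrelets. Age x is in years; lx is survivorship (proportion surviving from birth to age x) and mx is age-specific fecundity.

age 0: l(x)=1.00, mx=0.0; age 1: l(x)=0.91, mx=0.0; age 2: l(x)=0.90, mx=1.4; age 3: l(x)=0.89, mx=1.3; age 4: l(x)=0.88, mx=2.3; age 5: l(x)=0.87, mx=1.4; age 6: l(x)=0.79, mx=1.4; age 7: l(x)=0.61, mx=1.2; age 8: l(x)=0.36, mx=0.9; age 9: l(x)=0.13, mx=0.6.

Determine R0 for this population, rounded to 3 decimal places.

7.899

lx·mx by age: 0, 0, 1.26, 1.157, 2.024, 1.218, 1.106, 0.732, 0.324, 0.078
R0 = Σ lx·mx = 7.899 → 7.899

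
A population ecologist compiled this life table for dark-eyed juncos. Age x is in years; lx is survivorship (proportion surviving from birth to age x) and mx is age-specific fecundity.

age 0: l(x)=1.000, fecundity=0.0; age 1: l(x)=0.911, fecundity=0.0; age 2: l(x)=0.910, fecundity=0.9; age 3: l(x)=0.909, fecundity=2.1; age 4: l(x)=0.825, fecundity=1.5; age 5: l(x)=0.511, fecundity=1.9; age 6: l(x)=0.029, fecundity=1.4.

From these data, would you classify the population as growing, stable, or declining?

R0 = Σ lx·mx = 0 + 0 + 0.819 + 1.9089 + 1.2375 + 0.9709 + 0.0406 = 4.9769
R0 > 1, so the population is growing.

growing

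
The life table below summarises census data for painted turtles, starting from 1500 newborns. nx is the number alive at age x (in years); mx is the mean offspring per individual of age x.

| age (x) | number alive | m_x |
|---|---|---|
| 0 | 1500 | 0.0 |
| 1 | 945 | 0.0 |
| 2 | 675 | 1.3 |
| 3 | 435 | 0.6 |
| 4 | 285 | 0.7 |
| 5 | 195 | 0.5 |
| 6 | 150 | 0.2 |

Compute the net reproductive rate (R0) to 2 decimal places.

0.98

lx = nx/n0 = nx/1500: 1, 0.63, 0.45, 0.29, 0.19, 0.13, 0.1
lx·mx by age: 0, 0, 0.585, 0.174, 0.133, 0.065, 0.02
R0 = Σ lx·mx = 0.977 → 0.98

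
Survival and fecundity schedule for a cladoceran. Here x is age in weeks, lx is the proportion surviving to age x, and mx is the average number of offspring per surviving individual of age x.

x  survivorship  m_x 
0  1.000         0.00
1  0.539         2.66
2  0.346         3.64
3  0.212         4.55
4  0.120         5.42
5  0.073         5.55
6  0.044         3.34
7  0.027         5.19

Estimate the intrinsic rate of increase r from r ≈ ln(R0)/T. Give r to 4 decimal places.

R0 = Σ lx·mx = 0 + 1.43374 + 1.25944 + 0.9646 + 0.6504 + 0.40515 + 0.14696 + 0.14013 = 5.00042
Σ x·lx·mx = 13.33644; T = 13.33644/5.00042 = 2.66706…
r ≈ ln(R0)/T = ln(5.00042)/2.66706… = 0.603481… → 0.6035

0.6035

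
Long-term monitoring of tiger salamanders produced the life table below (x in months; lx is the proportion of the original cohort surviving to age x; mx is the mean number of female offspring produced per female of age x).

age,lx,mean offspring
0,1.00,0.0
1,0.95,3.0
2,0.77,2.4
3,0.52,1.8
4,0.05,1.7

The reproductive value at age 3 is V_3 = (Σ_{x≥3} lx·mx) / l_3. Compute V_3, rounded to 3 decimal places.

lx·mx for x ≥ 3: 0.936, 0.085 → sum = 1.021
V_3 = 1.021 / l_3 = 1.021 / 0.52 = 1.963462… → 1.963

1.963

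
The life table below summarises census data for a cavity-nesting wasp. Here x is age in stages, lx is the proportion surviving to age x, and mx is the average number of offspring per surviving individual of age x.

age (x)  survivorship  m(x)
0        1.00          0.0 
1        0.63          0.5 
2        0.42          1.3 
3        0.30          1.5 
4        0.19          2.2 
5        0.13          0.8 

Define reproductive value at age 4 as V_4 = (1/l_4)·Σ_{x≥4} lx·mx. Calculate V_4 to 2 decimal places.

2.75

lx·mx for x ≥ 4: 0.418, 0.104 → sum = 0.522
V_4 = 0.522 / l_4 = 0.522 / 0.19 = 2.747368… → 2.75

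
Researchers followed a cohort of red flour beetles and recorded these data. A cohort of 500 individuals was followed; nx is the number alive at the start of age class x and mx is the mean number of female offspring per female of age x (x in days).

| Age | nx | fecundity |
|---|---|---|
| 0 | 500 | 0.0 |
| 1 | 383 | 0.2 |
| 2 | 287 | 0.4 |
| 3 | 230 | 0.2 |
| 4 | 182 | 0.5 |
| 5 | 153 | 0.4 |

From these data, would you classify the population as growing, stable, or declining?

lx = nx/n0 = nx/500: 1, 0.766, 0.574, 0.46, 0.364, 0.306
R0 = Σ lx·mx = 0 + 0.1532 + 0.2296 + 0.092 + 0.182 + 0.1224 = 0.7792
R0 < 1, so the population is declining.

declining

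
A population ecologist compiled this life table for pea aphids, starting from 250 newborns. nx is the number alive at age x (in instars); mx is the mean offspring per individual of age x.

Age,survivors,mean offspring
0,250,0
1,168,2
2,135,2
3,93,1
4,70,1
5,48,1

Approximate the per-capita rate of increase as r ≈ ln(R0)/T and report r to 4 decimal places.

0.5776

lx = nx/n0 = nx/250: 1, 0.672, 0.54, 0.372, 0.28, 0.192
R0 = Σ lx·mx = 0 + 1.344 + 1.08 + 0.372 + 0.28 + 0.192 = 3.268
Σ x·lx·mx = 6.7; T = 6.7/3.268 = 2.05018…
r ≈ ln(R0)/T = ln(3.268)/2.05018… = 0.577596… → 0.5776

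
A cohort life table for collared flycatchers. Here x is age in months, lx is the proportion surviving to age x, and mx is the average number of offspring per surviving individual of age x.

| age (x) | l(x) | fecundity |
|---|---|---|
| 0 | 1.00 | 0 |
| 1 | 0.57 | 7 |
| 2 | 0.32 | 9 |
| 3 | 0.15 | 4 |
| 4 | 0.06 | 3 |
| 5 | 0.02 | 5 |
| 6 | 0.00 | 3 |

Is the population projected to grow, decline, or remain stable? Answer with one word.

R0 = Σ lx·mx = 0 + 3.99 + 2.88 + 0.6 + 0.18 + 0.1 + 0 = 7.75
R0 > 1, so the population is growing.

growing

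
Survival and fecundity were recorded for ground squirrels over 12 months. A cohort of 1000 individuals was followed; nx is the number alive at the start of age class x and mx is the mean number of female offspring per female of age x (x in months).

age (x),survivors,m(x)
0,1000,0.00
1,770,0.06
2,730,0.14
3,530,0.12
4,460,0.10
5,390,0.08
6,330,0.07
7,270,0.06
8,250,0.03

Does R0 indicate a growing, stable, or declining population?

declining

lx = nx/n0 = nx/1000: 1, 0.77, 0.73, 0.53, 0.46, 0.39, 0.33, 0.27, 0.25
R0 = Σ lx·mx = 0 + 0.0462 + 0.1022 + 0.0636 + 0.046 + 0.0312 + 0.0231 + 0.0162 + 0.0075 = 0.336
R0 < 1, so the population is declining.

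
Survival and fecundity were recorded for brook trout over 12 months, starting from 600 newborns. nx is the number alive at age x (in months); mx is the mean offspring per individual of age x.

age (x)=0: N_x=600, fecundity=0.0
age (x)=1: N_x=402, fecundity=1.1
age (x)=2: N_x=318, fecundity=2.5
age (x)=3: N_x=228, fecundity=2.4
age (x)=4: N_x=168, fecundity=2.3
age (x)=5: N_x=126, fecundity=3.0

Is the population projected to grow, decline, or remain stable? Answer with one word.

growing

lx = nx/n0 = nx/600: 1, 0.67, 0.53, 0.38, 0.28, 0.21
R0 = Σ lx·mx = 0 + 0.737 + 1.325 + 0.912 + 0.644 + 0.63 = 4.248
R0 > 1, so the population is growing.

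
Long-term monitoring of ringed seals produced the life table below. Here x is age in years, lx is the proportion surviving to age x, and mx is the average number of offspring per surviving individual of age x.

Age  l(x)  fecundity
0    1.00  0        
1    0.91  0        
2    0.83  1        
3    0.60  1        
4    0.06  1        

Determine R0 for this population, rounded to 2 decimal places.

lx·mx by age: 0, 0, 0.83, 0.6, 0.06
R0 = Σ lx·mx = 1.49 → 1.49

1.49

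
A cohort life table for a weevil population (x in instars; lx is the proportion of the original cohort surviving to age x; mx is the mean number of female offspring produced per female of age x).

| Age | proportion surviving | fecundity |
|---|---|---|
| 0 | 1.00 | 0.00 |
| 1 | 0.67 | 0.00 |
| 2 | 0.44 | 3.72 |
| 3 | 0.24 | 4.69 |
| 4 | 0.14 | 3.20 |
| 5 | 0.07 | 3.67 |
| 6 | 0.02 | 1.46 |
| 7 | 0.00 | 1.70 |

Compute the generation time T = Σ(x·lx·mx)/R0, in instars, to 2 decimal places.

2.83

lx·mx: 0, 0, 1.6368, 1.1256, 0.448, 0.2569, 0.0292, 0 → R0 = 3.4965
x·lx·mx: 0, 0, 3.2736, 3.3768, 1.792, 1.2845, 0.1752, 0 → Σ = 9.9021
T = 9.9021 / 3.4965 = 2.832003… → 2.83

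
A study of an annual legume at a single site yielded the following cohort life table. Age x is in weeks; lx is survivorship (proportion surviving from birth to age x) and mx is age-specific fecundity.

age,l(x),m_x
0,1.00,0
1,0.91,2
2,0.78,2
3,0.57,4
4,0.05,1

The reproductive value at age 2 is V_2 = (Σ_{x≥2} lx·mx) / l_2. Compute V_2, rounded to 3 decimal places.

lx·mx for x ≥ 2: 1.56, 2.28, 0.05 → sum = 3.89
V_2 = 3.89 / l_2 = 3.89 / 0.78 = 4.987179… → 4.987

4.987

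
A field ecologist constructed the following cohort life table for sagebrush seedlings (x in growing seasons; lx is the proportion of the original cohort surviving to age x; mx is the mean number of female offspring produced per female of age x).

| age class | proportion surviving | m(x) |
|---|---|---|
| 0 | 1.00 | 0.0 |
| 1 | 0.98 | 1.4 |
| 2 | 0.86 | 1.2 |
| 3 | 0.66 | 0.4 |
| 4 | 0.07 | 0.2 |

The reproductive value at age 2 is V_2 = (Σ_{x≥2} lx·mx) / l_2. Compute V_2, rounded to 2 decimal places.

1.52

lx·mx for x ≥ 2: 1.032, 0.264, 0.014 → sum = 1.31
V_2 = 1.31 / l_2 = 1.31 / 0.86 = 1.523256… → 1.52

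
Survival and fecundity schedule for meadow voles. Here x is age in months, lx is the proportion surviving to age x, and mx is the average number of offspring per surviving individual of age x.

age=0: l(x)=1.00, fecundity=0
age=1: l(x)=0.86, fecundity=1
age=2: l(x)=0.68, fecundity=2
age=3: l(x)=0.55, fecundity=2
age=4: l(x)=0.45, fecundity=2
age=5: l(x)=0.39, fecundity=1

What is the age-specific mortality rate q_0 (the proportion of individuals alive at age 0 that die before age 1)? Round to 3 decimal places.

q_0 = (l_0 − l_1) / l_0 = (1 − 0.86) / 1
     = 0.14 / 1 = 0.14 → 0.140

0.140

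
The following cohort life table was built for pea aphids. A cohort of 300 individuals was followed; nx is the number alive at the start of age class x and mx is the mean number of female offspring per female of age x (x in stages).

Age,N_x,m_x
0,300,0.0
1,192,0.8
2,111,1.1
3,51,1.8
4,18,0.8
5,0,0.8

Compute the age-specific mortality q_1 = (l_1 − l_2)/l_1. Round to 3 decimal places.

lx = nx/n0 = nx/300: 1, 0.64, 0.37, 0.17, 0.06, 0
q_1 = (l_1 − l_2) / l_1 = (0.64 − 0.37) / 0.64
     = 0.27 / 0.64 = 0.421875 → 0.422

0.422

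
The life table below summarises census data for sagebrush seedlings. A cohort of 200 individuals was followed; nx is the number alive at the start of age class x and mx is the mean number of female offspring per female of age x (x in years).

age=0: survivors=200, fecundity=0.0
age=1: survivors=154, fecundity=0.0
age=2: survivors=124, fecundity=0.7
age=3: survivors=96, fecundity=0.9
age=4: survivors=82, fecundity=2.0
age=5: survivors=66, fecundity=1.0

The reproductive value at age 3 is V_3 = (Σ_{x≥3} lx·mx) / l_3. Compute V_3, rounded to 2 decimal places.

lx = nx/n0 = nx/200: 1, 0.77, 0.62, 0.48, 0.41, 0.33
lx·mx for x ≥ 3: 0.432, 0.82, 0.33 → sum = 1.582
V_3 = 1.582 / l_3 = 1.582 / 0.48 = 3.295833… → 3.30

3.30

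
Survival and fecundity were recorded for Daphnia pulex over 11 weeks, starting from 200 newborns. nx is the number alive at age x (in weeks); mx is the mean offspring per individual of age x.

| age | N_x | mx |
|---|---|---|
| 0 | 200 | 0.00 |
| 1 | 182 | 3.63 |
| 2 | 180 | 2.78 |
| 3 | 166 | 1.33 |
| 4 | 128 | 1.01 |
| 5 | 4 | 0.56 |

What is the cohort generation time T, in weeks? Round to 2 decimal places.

1.88

lx = nx/n0 = nx/200: 1, 0.91, 0.9, 0.83, 0.64, 0.02
lx·mx: 0, 3.3033, 2.502, 1.1039, 0.6464, 0.0112 → R0 = 7.5668
x·lx·mx: 0, 3.3033, 5.004, 3.3117, 2.5856, 0.056 → Σ = 14.2606
T = 14.2606 / 7.5668 = 1.884628… → 1.88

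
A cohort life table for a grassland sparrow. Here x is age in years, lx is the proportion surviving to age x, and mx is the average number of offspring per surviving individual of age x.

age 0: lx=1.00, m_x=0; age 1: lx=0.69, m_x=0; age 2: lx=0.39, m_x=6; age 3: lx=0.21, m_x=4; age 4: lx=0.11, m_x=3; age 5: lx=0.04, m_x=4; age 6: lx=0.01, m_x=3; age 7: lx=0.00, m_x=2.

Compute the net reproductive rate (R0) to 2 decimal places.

lx·mx by age: 0, 0, 2.34, 0.84, 0.33, 0.16, 0.03, 0
R0 = Σ lx·mx = 3.7 → 3.70

3.70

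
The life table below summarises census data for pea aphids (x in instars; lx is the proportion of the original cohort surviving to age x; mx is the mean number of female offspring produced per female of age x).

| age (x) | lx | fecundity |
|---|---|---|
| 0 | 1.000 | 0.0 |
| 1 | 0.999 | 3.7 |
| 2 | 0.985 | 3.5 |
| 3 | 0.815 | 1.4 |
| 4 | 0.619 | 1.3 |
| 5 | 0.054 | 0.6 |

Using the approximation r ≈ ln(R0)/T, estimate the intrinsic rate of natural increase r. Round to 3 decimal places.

R0 = Σ lx·mx = 0 + 3.6963 + 3.4475 + 1.141 + 0.8047 + 0.0324 = 9.1219
Σ x·lx·mx = 17.3951; T = 17.3951/9.1219 = 1.90696…
r ≈ ln(R0)/T = ln(9.1219)/1.90696… = 1.15927… → 1.159

1.159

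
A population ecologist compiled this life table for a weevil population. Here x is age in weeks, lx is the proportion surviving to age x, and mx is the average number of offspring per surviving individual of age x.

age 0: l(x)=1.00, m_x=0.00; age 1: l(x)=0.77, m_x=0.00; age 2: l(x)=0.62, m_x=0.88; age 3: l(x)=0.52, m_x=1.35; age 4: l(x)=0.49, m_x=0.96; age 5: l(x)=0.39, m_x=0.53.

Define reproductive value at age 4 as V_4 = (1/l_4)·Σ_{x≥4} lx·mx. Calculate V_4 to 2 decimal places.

lx·mx for x ≥ 4: 0.4704, 0.2067 → sum = 0.6771
V_4 = 0.6771 / l_4 = 0.6771 / 0.49 = 1.381837… → 1.38

1.38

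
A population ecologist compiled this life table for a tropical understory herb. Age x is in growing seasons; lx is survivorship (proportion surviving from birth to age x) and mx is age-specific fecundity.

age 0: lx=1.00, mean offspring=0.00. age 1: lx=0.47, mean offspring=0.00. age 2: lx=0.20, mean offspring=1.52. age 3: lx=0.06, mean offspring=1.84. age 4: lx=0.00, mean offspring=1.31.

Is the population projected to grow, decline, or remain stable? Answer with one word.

R0 = Σ lx·mx = 0 + 0 + 0.304 + 0.1104 + 0 = 0.4144
R0 < 1, so the population is declining.

declining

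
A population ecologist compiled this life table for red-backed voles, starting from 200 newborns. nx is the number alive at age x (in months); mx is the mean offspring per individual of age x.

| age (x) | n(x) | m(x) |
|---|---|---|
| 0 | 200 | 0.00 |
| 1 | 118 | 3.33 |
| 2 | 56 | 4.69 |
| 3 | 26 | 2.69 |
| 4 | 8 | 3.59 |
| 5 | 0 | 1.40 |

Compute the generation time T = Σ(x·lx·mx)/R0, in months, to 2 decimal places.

1.65

lx = nx/n0 = nx/200: 1, 0.59, 0.28, 0.13, 0.04, 0
lx·mx: 0, 1.9647, 1.3132, 0.3497, 0.1436, 0 → R0 = 3.7712
x·lx·mx: 0, 1.9647, 2.6264, 1.0491, 0.5744, 0 → Σ = 6.2146
T = 6.2146 / 3.7712 = 1.64791… → 1.65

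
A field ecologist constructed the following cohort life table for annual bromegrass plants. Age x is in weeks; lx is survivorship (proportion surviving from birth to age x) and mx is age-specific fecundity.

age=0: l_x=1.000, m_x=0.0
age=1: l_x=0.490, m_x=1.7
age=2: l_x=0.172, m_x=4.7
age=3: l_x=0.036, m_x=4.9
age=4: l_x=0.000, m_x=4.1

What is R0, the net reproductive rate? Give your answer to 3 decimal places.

lx·mx by age: 0, 0.833, 0.8084, 0.1764, 0
R0 = Σ lx·mx = 1.8178 → 1.818

1.818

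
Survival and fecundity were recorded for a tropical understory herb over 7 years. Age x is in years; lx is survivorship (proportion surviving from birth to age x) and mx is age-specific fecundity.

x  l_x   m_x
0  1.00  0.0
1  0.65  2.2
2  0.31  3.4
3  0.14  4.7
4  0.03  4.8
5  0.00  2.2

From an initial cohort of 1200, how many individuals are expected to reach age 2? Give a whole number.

Expected survivors = N0 · l_2 = 1200 × 0.31 = 372 → 372

372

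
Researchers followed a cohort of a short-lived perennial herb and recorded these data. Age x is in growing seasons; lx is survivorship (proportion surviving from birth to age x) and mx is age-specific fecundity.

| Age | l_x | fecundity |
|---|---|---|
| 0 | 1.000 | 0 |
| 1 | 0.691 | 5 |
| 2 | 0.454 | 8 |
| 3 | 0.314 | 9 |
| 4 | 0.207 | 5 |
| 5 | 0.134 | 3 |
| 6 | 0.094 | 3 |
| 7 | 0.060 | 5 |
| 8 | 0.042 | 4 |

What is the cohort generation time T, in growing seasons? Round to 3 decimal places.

2.519

lx·mx: 0, 3.455, 3.632, 2.826, 1.035, 0.402, 0.282, 0.3, 0.168 → R0 = 12.1
x·lx·mx: 0, 3.455, 7.264, 8.478, 4.14, 2.01, 1.692, 2.1, 1.344 → Σ = 30.483
T = 30.483 / 12.1 = 2.519256… → 2.519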